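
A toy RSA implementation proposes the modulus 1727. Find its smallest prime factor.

11

1727 is odd.
Digit sum 17, not divisible by 3.
Ends in 7: not divisible by 5.
7: 1727 = 7·246 + 5
11: 1727 = 11·157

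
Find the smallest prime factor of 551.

19

551 is odd.
Digit sum 11, not divisible by 3.
Ends in 1: not divisible by 5.
7: 551 = 7·78 + 5
11: 551 = 11·50 + 1
13: 551 = 13·42 + 5
17: 551 = 17·32 + 7
19: 551 = 19·29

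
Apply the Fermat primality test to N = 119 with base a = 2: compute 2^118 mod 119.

2^1 ≡ 2 (mod 119)
2^2 ≡ 2^2 = 4 ≡ 4 (mod 119)
2^4 ≡ 4^2 = 16 ≡ 16 (mod 119)
2^8 ≡ 16^2 = 256 ≡ 18 (mod 119)
2^16 ≡ 18^2 = 324 ≡ 86 (mod 119)
2^32 ≡ 86^2 = 7396 ≡ 18 (mod 119)
2^64 ≡ 18^2 = 324 ≡ 86 (mod 119)
118 = 64 + 32 + 16 + 4 + 2 in binary powers of 2.
So 2^118 ≡ 86 · 18 · 86 · 16 · 4 ≡ 30 (mod 119).
Since 30 ≠ 1, base 2 is a Fermat witness: 119 is composite.

30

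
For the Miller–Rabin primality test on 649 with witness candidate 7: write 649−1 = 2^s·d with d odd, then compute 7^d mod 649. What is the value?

315

649 − 1 = 648 = 2^3 · 81, so d = 81.
7^1 ≡ 7 (mod 649)
7^2 ≡ 7^2 = 49 ≡ 49 (mod 649)
7^4 ≡ 49^2 = 2401 ≡ 454 (mod 649)
7^8 ≡ 454^2 = 206116 ≡ 383 (mod 649)
7^16 ≡ 383^2 = 146689 ≡ 15 (mod 649)
7^32 ≡ 15^2 = 225 ≡ 225 (mod 649)
7^64 ≡ 225^2 = 50625 ≡ 3 (mod 649)
81 = 64 + 16 + 1 in binary powers of 2.
So 7^81 ≡ 3 · 15 · 7 ≡ 315 (mod 649).
Squaring chain: 315 → 577 → 641; never reaches −1, so base 7 is a Miller–Rabin witness that 649 is composite.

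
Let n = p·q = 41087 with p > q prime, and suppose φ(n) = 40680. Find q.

φ(n) = (p−1)(q−1) = n − (p+q) + 1, so p + q = 41087 − 40680 + 1 = 408.
p and q are the roots of t² − 408t + 41087 = 0.
Discriminant: 408² − 4·41087 = 166464 − 164348 = 2116; √2116 = 46.
q = (408 − 46)/2 = 181, p = (408 + 46)/2 = 227.
Check: 181 · 227 = 41087.

181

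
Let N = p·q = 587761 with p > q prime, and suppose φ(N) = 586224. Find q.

709

φ(n) = (p−1)(q−1) = n − (p+q) + 1, so p + q = 587761 − 586224 + 1 = 1538.
p and q are the roots of t² − 1538t + 587761 = 0.
Discriminant: 1538² − 4·587761 = 2365444 − 2351044 = 14400; √14400 = 120.
q = (1538 − 120)/2 = 709, p = (1538 + 120)/2 = 829.
Check: 709 · 829 = 587761.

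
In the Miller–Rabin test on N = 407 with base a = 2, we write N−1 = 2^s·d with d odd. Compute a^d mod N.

338

407 − 1 = 406 = 2^1 · 203, so d = 203.
2^1 ≡ 2 (mod 407)
2^2 ≡ 2^2 = 4 ≡ 4 (mod 407)
2^4 ≡ 4^2 = 16 ≡ 16 (mod 407)
2^8 ≡ 16^2 = 256 ≡ 256 (mod 407)
2^16 ≡ 256^2 = 65536 ≡ 9 (mod 407)
2^32 ≡ 9^2 = 81 ≡ 81 (mod 407)
2^64 ≡ 81^2 = 6561 ≡ 49 (mod 407)
2^128 ≡ 49^2 = 2401 ≡ 366 (mod 407)
203 = 128 + 64 + 8 + 2 + 1 in binary powers of 2.
So 2^203 ≡ 366 · 49 · 256 · 4 · 2 ≡ 338 (mod 407).
Squaring chain: 338; never reaches −1, so base 2 is a Miller–Rabin witness that 407 is composite.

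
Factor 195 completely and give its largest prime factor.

13

195 = 3 · 65
65 = 5 · 13
13 is prime.
So 195 = 3 · 5 · 13; the largest prime factor is 13.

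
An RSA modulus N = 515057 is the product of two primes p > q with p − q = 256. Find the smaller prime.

Since p = q + 256, we have 515057 = q(q + 256), so q² + 256q − 515057 = 0.
Discriminant: 256² + 4·515057 = 65536 + 2060228 = 2125764; √2125764 = 1458.
q = (−256 + 1458)/2 = 601, and p = q + 256 = 857.
Check: 601 · 857 = 515057.

601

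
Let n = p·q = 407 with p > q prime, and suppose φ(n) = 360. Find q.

φ(n) = (p−1)(q−1) = n − (p+q) + 1, so p + q = 407 − 360 + 1 = 48.
p and q are the roots of t² − 48t + 407 = 0.
Discriminant: 48² − 4·407 = 2304 − 1628 = 676; √676 = 26.
q = (48 − 26)/2 = 11, p = (48 + 26)/2 = 37.
Check: 11 · 37 = 407.

11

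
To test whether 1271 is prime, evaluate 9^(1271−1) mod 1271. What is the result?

9^1 ≡ 9 (mod 1271)
9^2 ≡ 9^2 = 81 ≡ 81 (mod 1271)
9^4 ≡ 81^2 = 6561 ≡ 206 (mod 1271)
9^8 ≡ 206^2 = 42436 ≡ 493 (mod 1271)
9^16 ≡ 493^2 = 243049 ≡ 288 (mod 1271)
9^32 ≡ 288^2 = 82944 ≡ 329 (mod 1271)
9^64 ≡ 329^2 = 108241 ≡ 206 (mod 1271)
9^128 ≡ 206^2 = 42436 ≡ 493 (mod 1271)
9^256 ≡ 493^2 = 243049 ≡ 288 (mod 1271)
9^512 ≡ 288^2 = 82944 ≡ 329 (mod 1271)
9^1024 ≡ 329^2 = 108241 ≡ 206 (mod 1271)
1270 = 1024 + 128 + 64 + 32 + 16 + 4 + 2 in binary powers of 2.
So 9^1270 ≡ 206 · 493 · 206 · 329 · 288 · 206 · 81 ≡ 532 (mod 1271).
Since 532 ≠ 1, base 9 is a Fermat witness: 1271 is composite.

532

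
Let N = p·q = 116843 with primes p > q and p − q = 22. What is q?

Since p = q + 22, we have 116843 = q(q + 22), so q² + 22q − 116843 = 0.
Discriminant: 22² + 4·116843 = 484 + 467372 = 467856; √467856 = 684.
q = (−22 + 684)/2 = 331, and p = q + 22 = 353.
Check: 331 · 353 = 116843.

331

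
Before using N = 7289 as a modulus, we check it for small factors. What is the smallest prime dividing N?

7289 is odd.
Digit sum 26, not divisible by 3.
Ends in 9: not divisible by 5.
7: 7289 = 7·1041 + 2
11: 7289 = 11·662 + 7
13: 7289 = 13·560 + 9
17: 7289 = 17·428 + 13
19: 7289 = 19·383 + 12
23: 7289 = 23·316 + 21
29: 7289 = 29·251 + 10
31: 7289 = 31·235 + 4
37: 7289 = 37·197

37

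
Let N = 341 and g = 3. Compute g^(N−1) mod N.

56

3^1 ≡ 3 (mod 341)
3^2 ≡ 3^2 = 9 ≡ 9 (mod 341)
3^4 ≡ 9^2 = 81 ≡ 81 (mod 341)
3^8 ≡ 81^2 = 6561 ≡ 82 (mod 341)
3^16 ≡ 82^2 = 6724 ≡ 245 (mod 341)
3^32 ≡ 245^2 = 60025 ≡ 9 (mod 341)
3^64 ≡ 9^2 = 81 ≡ 81 (mod 341)
3^128 ≡ 81^2 = 6561 ≡ 82 (mod 341)
3^256 ≡ 82^2 = 6724 ≡ 245 (mod 341)
340 = 256 + 64 + 16 + 4 in binary powers of 2.
So 3^340 ≡ 245 · 81 · 245 · 81 ≡ 56 (mod 341).
Since 56 ≠ 1, base 3 is a Fermat witness: 341 is composite.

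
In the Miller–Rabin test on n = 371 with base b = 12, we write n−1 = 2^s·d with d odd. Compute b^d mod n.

339

371 − 1 = 370 = 2^1 · 185, so d = 185.
12^1 ≡ 12 (mod 371)
12^2 ≡ 12^2 = 144 ≡ 144 (mod 371)
12^4 ≡ 144^2 = 20736 ≡ 331 (mod 371)
12^8 ≡ 331^2 = 109561 ≡ 116 (mod 371)
12^16 ≡ 116^2 = 13456 ≡ 100 (mod 371)
12^32 ≡ 100^2 = 10000 ≡ 354 (mod 371)
12^64 ≡ 354^2 = 125316 ≡ 289 (mod 371)
12^128 ≡ 289^2 = 83521 ≡ 46 (mod 371)
185 = 128 + 32 + 16 + 8 + 1 in binary powers of 2.
So 12^185 ≡ 46 · 354 · 100 · 116 · 12 ≡ 339 (mod 371).
Squaring chain: 339; never reaches −1, so base 12 is a Miller–Rabin witness that 371 is composite.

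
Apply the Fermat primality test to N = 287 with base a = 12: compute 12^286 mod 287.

12^1 ≡ 12 (mod 287)
12^2 ≡ 12^2 = 144 ≡ 144 (mod 287)
12^4 ≡ 144^2 = 20736 ≡ 72 (mod 287)
12^8 ≡ 72^2 = 5184 ≡ 18 (mod 287)
12^16 ≡ 18^2 = 324 ≡ 37 (mod 287)
12^32 ≡ 37^2 = 1369 ≡ 221 (mod 287)
12^64 ≡ 221^2 = 48841 ≡ 51 (mod 287)
12^128 ≡ 51^2 = 2601 ≡ 18 (mod 287)
12^256 ≡ 18^2 = 324 ≡ 37 (mod 287)
286 = 256 + 16 + 8 + 4 + 2 in binary powers of 2.
So 12^286 ≡ 37 · 37 · 18 · 72 · 144 ≡ 282 (mod 287).
Since 282 ≠ 1, base 12 is a Fermat witness: 287 is composite.

282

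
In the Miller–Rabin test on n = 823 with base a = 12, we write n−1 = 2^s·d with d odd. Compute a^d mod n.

822

823 − 1 = 822 = 2^1 · 411, so d = 411.
12^1 ≡ 12 (mod 823)
12^2 ≡ 12^2 = 144 ≡ 144 (mod 823)
12^4 ≡ 144^2 = 20736 ≡ 161 (mod 823)
12^8 ≡ 161^2 = 25921 ≡ 408 (mod 823)
12^16 ≡ 408^2 = 166464 ≡ 218 (mod 823)
12^32 ≡ 218^2 = 47524 ≡ 613 (mod 823)
12^64 ≡ 613^2 = 375769 ≡ 481 (mod 823)
12^128 ≡ 481^2 = 231361 ≡ 98 (mod 823)
12^256 ≡ 98^2 = 9604 ≡ 551 (mod 823)
411 = 256 + 128 + 16 + 8 + 2 + 1 in binary powers of 2.
So 12^411 ≡ 551 · 98 · 218 · 408 · 144 · 12 ≡ 822 (mod 823).
Since 12^d ≡ 822 (mod 823), base 12 does not prove 823 composite.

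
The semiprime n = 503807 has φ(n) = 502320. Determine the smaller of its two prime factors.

521

φ(n) = (p−1)(q−1) = n − (p+q) + 1, so p + q = 503807 − 502320 + 1 = 1488.
p and q are the roots of t² − 1488t + 503807 = 0.
Discriminant: 1488² − 4·503807 = 2214144 − 2015228 = 198916; √198916 = 446.
q = (1488 − 446)/2 = 521, p = (1488 + 446)/2 = 967.
Check: 521 · 967 = 503807.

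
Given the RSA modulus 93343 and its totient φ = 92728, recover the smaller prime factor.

269

φ(n) = (p−1)(q−1) = n − (p+q) + 1, so p + q = 93343 − 92728 + 1 = 616.
p and q are the roots of t² − 616t + 93343 = 0.
Discriminant: 616² − 4·93343 = 379456 − 373372 = 6084; √6084 = 78.
q = (616 − 78)/2 = 269, p = (616 + 78)/2 = 347.
Check: 269 · 347 = 93343.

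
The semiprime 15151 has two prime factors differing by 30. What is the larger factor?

Since p = q + 30, we have 15151 = q(q + 30), so q² + 30q − 15151 = 0.
Discriminant: 30² + 4·15151 = 900 + 60604 = 61504; √61504 = 248.
q = (−30 + 248)/2 = 109, and p = q + 30 = 139.
Check: 109 · 139 = 15151.

139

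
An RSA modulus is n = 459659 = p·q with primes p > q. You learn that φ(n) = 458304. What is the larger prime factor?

φ(n) = (p−1)(q−1) = n − (p+q) + 1, so p + q = 459659 − 458304 + 1 = 1356.
p and q are the roots of t² − 1356t + 459659 = 0.
Discriminant: 1356² − 4·459659 = 1838736 − 1838636 = 100; √100 = 10.
q = (1356 − 10)/2 = 673, p = (1356 + 10)/2 = 683.
Check: 673 · 683 = 459659.

683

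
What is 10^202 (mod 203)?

10^1 ≡ 10 (mod 203)
10^2 ≡ 10^2 = 100 ≡ 100 (mod 203)
10^4 ≡ 100^2 = 10000 ≡ 53 (mod 203)
10^8 ≡ 53^2 = 2809 ≡ 170 (mod 203)
10^16 ≡ 170^2 = 28900 ≡ 74 (mod 203)
10^32 ≡ 74^2 = 5476 ≡ 198 (mod 203)
10^64 ≡ 198^2 = 39204 ≡ 25 (mod 203)
10^128 ≡ 25^2 = 625 ≡ 16 (mod 203)
202 = 128 + 64 + 8 + 2 in binary powers of 2.
So 10^202 ≡ 16 · 25 · 170 · 100 ≡ 109 (mod 203).
Since 109 ≠ 1, base 10 is a Fermat witness: 203 is composite.

109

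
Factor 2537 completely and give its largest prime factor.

2537 = 43 · 59
59 is prime.
So 2537 = 43 · 59; the largest prime factor is 59.

59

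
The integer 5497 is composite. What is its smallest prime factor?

23

5497 is odd.
Digit sum 25, not divisible by 3.
Ends in 7: not divisible by 5.
7: 5497 = 7·785 + 2
11: 5497 = 11·499 + 8
13: 5497 = 13·422 + 11
17: 5497 = 17·323 + 6
19: 5497 = 19·289 + 6
23: 5497 = 23·239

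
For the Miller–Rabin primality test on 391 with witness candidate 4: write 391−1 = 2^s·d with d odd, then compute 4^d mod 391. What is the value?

285

391 − 1 = 390 = 2^1 · 195, so d = 195.
4^1 ≡ 4 (mod 391)
4^2 ≡ 4^2 = 16 ≡ 16 (mod 391)
4^4 ≡ 16^2 = 256 ≡ 256 (mod 391)
4^8 ≡ 256^2 = 65536 ≡ 239 (mod 391)
4^16 ≡ 239^2 = 57121 ≡ 35 (mod 391)
4^32 ≡ 35^2 = 1225 ≡ 52 (mod 391)
4^64 ≡ 52^2 = 2704 ≡ 358 (mod 391)
4^128 ≡ 358^2 = 128164 ≡ 307 (mod 391)
195 = 128 + 64 + 2 + 1 in binary powers of 2.
So 4^195 ≡ 307 · 358 · 16 · 4 ≡ 285 (mod 391).
Squaring chain: 285; never reaches −1, so base 4 is a Miller–Rabin witness that 391 is composite.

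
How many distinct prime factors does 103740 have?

6

103740 = 2^2 · 25935
25935 = 3 · 8645
8645 = 5 · 1729
1729 = 7 · 247
247 = 13 · 19
103740 = 2^2 · 3 · 5 · 7 · 13 · 19, which has 6 distinct prime factors.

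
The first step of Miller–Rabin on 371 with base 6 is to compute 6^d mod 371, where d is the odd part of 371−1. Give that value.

216

371 − 1 = 370 = 2^1 · 185, so d = 185.
6^1 ≡ 6 (mod 371)
6^2 ≡ 6^2 = 36 ≡ 36 (mod 371)
6^4 ≡ 36^2 = 1296 ≡ 183 (mod 371)
6^8 ≡ 183^2 = 33489 ≡ 99 (mod 371)
6^16 ≡ 99^2 = 9801 ≡ 155 (mod 371)
6^32 ≡ 155^2 = 24025 ≡ 281 (mod 371)
6^64 ≡ 281^2 = 78961 ≡ 309 (mod 371)
6^128 ≡ 309^2 = 95481 ≡ 134 (mod 371)
185 = 128 + 32 + 16 + 8 + 1 in binary powers of 2.
So 6^185 ≡ 134 · 281 · 155 · 99 · 6 ≡ 216 (mod 371).
Squaring chain: 216; never reaches −1, so base 6 is a Miller–Rabin witness that 371 is composite.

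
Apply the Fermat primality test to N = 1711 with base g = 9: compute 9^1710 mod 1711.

9^1 ≡ 9 (mod 1711)
9^2 ≡ 9^2 = 81 ≡ 81 (mod 1711)
9^4 ≡ 81^2 = 6561 ≡ 1428 (mod 1711)
9^8 ≡ 1428^2 = 2039184 ≡ 1383 (mod 1711)
9^16 ≡ 1383^2 = 1912689 ≡ 1502 (mod 1711)
9^32 ≡ 1502^2 = 2256004 ≡ 906 (mod 1711)
9^64 ≡ 906^2 = 820836 ≡ 1267 (mod 1711)
9^128 ≡ 1267^2 = 1605289 ≡ 371 (mod 1711)
9^256 ≡ 371^2 = 137641 ≡ 761 (mod 1711)
9^512 ≡ 761^2 = 579121 ≡ 803 (mod 1711)
9^1024 ≡ 803^2 = 644809 ≡ 1473 (mod 1711)
1710 = 1024 + 512 + 128 + 32 + 8 + 4 + 2 in binary powers of 2.
So 9^1710 ≡ 1473 · 803 · 371 · 906 · 1383 · 1428 · 81 ≡ 400 (mod 1711).
Since 400 ≠ 1, base 9 is a Fermat witness: 1711 is composite.

400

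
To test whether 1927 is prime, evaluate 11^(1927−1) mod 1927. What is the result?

484

11^1 ≡ 11 (mod 1927)
11^2 ≡ 11^2 = 121 ≡ 121 (mod 1927)
11^4 ≡ 121^2 = 14641 ≡ 1152 (mod 1927)
11^8 ≡ 1152^2 = 1327104 ≡ 1328 (mod 1927)
11^16 ≡ 1328^2 = 1763584 ≡ 379 (mod 1927)
11^32 ≡ 379^2 = 143641 ≡ 1043 (mod 1927)
11^64 ≡ 1043^2 = 1087849 ≡ 1021 (mod 1927)
11^128 ≡ 1021^2 = 1042441 ≡ 1861 (mod 1927)
11^256 ≡ 1861^2 = 3463321 ≡ 502 (mod 1927)
11^512 ≡ 502^2 = 252004 ≡ 1494 (mod 1927)
11^1024 ≡ 1494^2 = 2232036 ≡ 570 (mod 1927)
1926 = 1024 + 512 + 256 + 128 + 4 + 2 in binary powers of 2.
So 11^1926 ≡ 570 · 1494 · 502 · 1861 · 1152 · 121 ≡ 484 (mod 1927).
Since 484 ≠ 1, base 11 is a Fermat witness: 1927 is composite.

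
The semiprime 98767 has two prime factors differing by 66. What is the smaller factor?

Since p = q + 66, we have 98767 = q(q + 66), so q² + 66q − 98767 = 0.
Discriminant: 66² + 4·98767 = 4356 + 395068 = 399424; √399424 = 632.
q = (−66 + 632)/2 = 283, and p = q + 66 = 349.
Check: 283 · 349 = 98767.

283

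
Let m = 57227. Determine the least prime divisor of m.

57227 is odd.
Digit sum 23, not divisible by 3.
Ends in 7: not divisible by 5.
7: 57227 = 7·8175 + 2
11: 57227 = 11·5202 + 5
13: 57227 = 13·4402 + 1
17: 57227 = 17·3366 + 5
19: 57227 = 19·3011 + 18
23: 57227 = 23·2488 + 3
29: 57227 = 29·1973 + 10
31: 57227 = 31·1846 + 1
37: 57227 = 37·1546 + 25
41: 57227 = 41·1395 + 32
43: 57227 = 43·1330 + 37
47: 57227 = 47·1217 + 28
53: 57227 = 53·1079 + 40
59: 57227 = 59·969 + 56
61: 57227 = 61·938 + 9
67: 57227 = 67·854 + 9
71: 57227 = 71·806 + 1
73: 57227 = 73·783 + 68
79: 57227 = 79·724 + 31
83: 57227 = 83·689 + 40
89: 57227 = 89·643

89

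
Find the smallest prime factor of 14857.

83

14857 is odd.
Digit sum 25, not divisible by 3.
Ends in 7: not divisible by 5.
7: 14857 = 7·2122 + 3
11: 14857 = 11·1350 + 7
13: 14857 = 13·1142 + 11
17: 14857 = 17·873 + 16
19: 14857 = 19·781 + 18
23: 14857 = 23·645 + 22
29: 14857 = 29·512 + 9
31: 14857 = 31·479 + 8
37: 14857 = 37·401 + 20
41: 14857 = 41·362 + 15
43: 14857 = 43·345 + 22
47: 14857 = 47·316 + 5
53: 14857 = 53·280 + 17
59: 14857 = 59·251 + 48
61: 14857 = 61·243 + 34
67: 14857 = 67·221 + 50
71: 14857 = 71·209 + 18
73: 14857 = 73·203 + 38
79: 14857 = 79·188 + 5
83: 14857 = 83·179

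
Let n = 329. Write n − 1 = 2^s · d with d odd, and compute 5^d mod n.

45

329 − 1 = 328 = 2^3 · 41, so d = 41.
5^1 ≡ 5 (mod 329)
5^2 ≡ 5^2 = 25 ≡ 25 (mod 329)
5^4 ≡ 25^2 = 625 ≡ 296 (mod 329)
5^8 ≡ 296^2 = 87616 ≡ 102 (mod 329)
5^16 ≡ 102^2 = 10404 ≡ 205 (mod 329)
5^32 ≡ 205^2 = 42025 ≡ 242 (mod 329)
41 = 32 + 8 + 1 in binary powers of 2.
So 5^41 ≡ 242 · 102 · 5 ≡ 45 (mod 329).
Squaring chain: 45 → 51 → 298; never reaches −1, so base 5 is a Miller–Rabin witness that 329 is composite.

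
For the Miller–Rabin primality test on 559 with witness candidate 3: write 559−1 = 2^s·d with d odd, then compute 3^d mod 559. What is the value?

559 − 1 = 558 = 2^1 · 279, so d = 279.
3^1 ≡ 3 (mod 559)
3^2 ≡ 3^2 = 9 ≡ 9 (mod 559)
3^4 ≡ 9^2 = 81 ≡ 81 (mod 559)
3^8 ≡ 81^2 = 6561 ≡ 412 (mod 559)
3^16 ≡ 412^2 = 169744 ≡ 367 (mod 559)
3^32 ≡ 367^2 = 134689 ≡ 529 (mod 559)
3^64 ≡ 529^2 = 279841 ≡ 341 (mod 559)
3^128 ≡ 341^2 = 116281 ≡ 9 (mod 559)
3^256 ≡ 9^2 = 81 ≡ 81 (mod 559)
279 = 256 + 16 + 4 + 2 + 1 in binary powers of 2.
So 3^279 ≡ 81 · 367 · 81 · 9 · 3 ≡ 131 (mod 559).
Squaring chain: 131; never reaches −1, so base 3 is a Miller–Rabin witness that 559 is composite.

131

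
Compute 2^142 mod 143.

114

2^1 ≡ 2 (mod 143)
2^2 ≡ 2^2 = 4 ≡ 4 (mod 143)
2^4 ≡ 4^2 = 16 ≡ 16 (mod 143)
2^8 ≡ 16^2 = 256 ≡ 113 (mod 143)
2^16 ≡ 113^2 = 12769 ≡ 42 (mod 143)
2^32 ≡ 42^2 = 1764 ≡ 48 (mod 143)
2^64 ≡ 48^2 = 2304 ≡ 16 (mod 143)
2^128 ≡ 16^2 = 256 ≡ 113 (mod 143)
142 = 128 + 8 + 4 + 2 in binary powers of 2.
So 2^142 ≡ 113 · 113 · 16 · 4 ≡ 114 (mod 143).
Since 114 ≠ 1, base 2 is a Fermat witness: 143 is composite.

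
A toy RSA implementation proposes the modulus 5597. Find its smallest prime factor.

5597 is odd.
Digit sum 26, not divisible by 3.
Ends in 7: not divisible by 5.
7: 5597 = 7·799 + 4
11: 5597 = 11·508 + 9
13: 5597 = 13·430 + 7
17: 5597 = 17·329 + 4
19: 5597 = 19·294 + 11
23: 5597 = 23·243 + 8
29: 5597 = 29·193

29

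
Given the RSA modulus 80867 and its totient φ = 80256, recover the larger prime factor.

419

φ(n) = (p−1)(q−1) = n − (p+q) + 1, so p + q = 80867 − 80256 + 1 = 612.
p and q are the roots of t² − 612t + 80867 = 0.
Discriminant: 612² − 4·80867 = 374544 − 323468 = 51076; √51076 = 226.
q = (612 − 226)/2 = 193, p = (612 + 226)/2 = 419.
Check: 193 · 419 = 80867.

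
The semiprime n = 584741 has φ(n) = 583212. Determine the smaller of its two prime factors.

φ(n) = (p−1)(q−1) = n − (p+q) + 1, so p + q = 584741 − 583212 + 1 = 1530.
p and q are the roots of t² − 1530t + 584741 = 0.
Discriminant: 1530² − 4·584741 = 2340900 − 2338964 = 1936; √1936 = 44.
q = (1530 − 44)/2 = 743, p = (1530 + 44)/2 = 787.
Check: 743 · 787 = 584741.

743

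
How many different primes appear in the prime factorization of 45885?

45885 = 3 · 15295
15295 = 5 · 3059
3059 = 7 · 437
437 = 19 · 23
45885 = 3 · 5 · 7 · 19 · 23, which has 5 distinct prime factors.

5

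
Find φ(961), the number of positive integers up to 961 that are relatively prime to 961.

930

Factor: 961 = 31^2.
φ(961) = 31^1·(31−1) = 930.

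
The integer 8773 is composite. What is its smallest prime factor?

31

8773 is odd.
Digit sum 25, not divisible by 3.
Ends in 3: not divisible by 5.
7: 8773 = 7·1253 + 2
11: 8773 = 11·797 + 6
13: 8773 = 13·674 + 11
17: 8773 = 17·516 + 1
19: 8773 = 19·461 + 14
23: 8773 = 23·381 + 10
29: 8773 = 29·302 + 15
31: 8773 = 31·283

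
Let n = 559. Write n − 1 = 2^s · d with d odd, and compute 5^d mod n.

242

559 − 1 = 558 = 2^1 · 279, so d = 279.
5^1 ≡ 5 (mod 559)
5^2 ≡ 5^2 = 25 ≡ 25 (mod 559)
5^4 ≡ 25^2 = 625 ≡ 66 (mod 559)
5^8 ≡ 66^2 = 4356 ≡ 443 (mod 559)
5^16 ≡ 443^2 = 196249 ≡ 40 (mod 559)
5^32 ≡ 40^2 = 1600 ≡ 482 (mod 559)
5^64 ≡ 482^2 = 232324 ≡ 339 (mod 559)
5^128 ≡ 339^2 = 114921 ≡ 326 (mod 559)
5^256 ≡ 326^2 = 106276 ≡ 66 (mod 559)
279 = 256 + 16 + 4 + 2 + 1 in binary powers of 2.
So 5^279 ≡ 66 · 40 · 66 · 25 · 5 ≡ 242 (mod 559).
Squaring chain: 242; never reaches −1, so base 5 is a Miller–Rabin witness that 559 is composite.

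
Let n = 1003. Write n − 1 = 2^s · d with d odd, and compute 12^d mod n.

1003 − 1 = 1002 = 2^1 · 501, so d = 501.
12^1 ≡ 12 (mod 1003)
12^2 ≡ 12^2 = 144 ≡ 144 (mod 1003)
12^4 ≡ 144^2 = 20736 ≡ 676 (mod 1003)
12^8 ≡ 676^2 = 456976 ≡ 611 (mod 1003)
12^16 ≡ 611^2 = 373321 ≡ 205 (mod 1003)
12^32 ≡ 205^2 = 42025 ≡ 902 (mod 1003)
12^64 ≡ 902^2 = 813604 ≡ 171 (mod 1003)
12^128 ≡ 171^2 = 29241 ≡ 154 (mod 1003)
12^256 ≡ 154^2 = 23716 ≡ 647 (mod 1003)
501 = 256 + 128 + 64 + 32 + 16 + 4 + 1 in binary powers of 2.
So 12^501 ≡ 647 · 154 · 171 · 902 · 205 · 676 · 12 ≡ 139 (mod 1003).
Squaring chain: 139; never reaches −1, so base 12 is a Miller–Rabin witness that 1003 is composite.

139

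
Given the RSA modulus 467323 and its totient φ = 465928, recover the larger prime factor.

839

φ(n) = (p−1)(q−1) = n − (p+q) + 1, so p + q = 467323 − 465928 + 1 = 1396.
p and q are the roots of t² − 1396t + 467323 = 0.
Discriminant: 1396² − 4·467323 = 1948816 − 1869292 = 79524; √79524 = 282.
q = (1396 − 282)/2 = 557, p = (1396 + 282)/2 = 839.
Check: 557 · 839 = 467323.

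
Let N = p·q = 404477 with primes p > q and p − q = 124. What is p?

701

Since p = q + 124, we have 404477 = q(q + 124), so q² + 124q − 404477 = 0.
Discriminant: 124² + 4·404477 = 15376 + 1617908 = 1633284; √1633284 = 1278.
q = (−124 + 1278)/2 = 577, and p = q + 124 = 701.
Check: 577 · 701 = 404477.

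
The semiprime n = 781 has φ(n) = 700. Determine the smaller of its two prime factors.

11

φ(n) = (p−1)(q−1) = n − (p+q) + 1, so p + q = 781 − 700 + 1 = 82.
p and q are the roots of t² − 82t + 781 = 0.
Discriminant: 82² − 4·781 = 6724 − 3124 = 3600; √3600 = 60.
q = (82 − 60)/2 = 11, p = (82 + 60)/2 = 71.
Check: 11 · 71 = 781.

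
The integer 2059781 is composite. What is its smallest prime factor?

2059781 is odd.
Digit sum 32, not divisible by 3.
Ends in 1: not divisible by 5.
7: 2059781 = 7·294254 + 3
11: 2059781 = 11·187252 + 9
13: 2059781 = 13·158444 + 9
17: 2059781 = 17·121163 + 10
19: 2059781 = 19·108409 + 10
23: 2059781 = 23·89555 + 16
29: 2059781 = 29·71026 + 27
31: 2059781 = 31·66444 + 17
37: 2059781 = 37·55669 + 28
41: 2059781 = 41·50238 + 23
43: 2059781 = 43·47901 + 38
47: 2059781 = 47·43825 + 6
53: 2059781 = 53·38863 + 42
59: 2059781 = 59·34911 + 32
61: 2059781 = 61·33766 + 55
67: 2059781 = 67·30743

67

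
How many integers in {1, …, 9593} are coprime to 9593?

9360

Factor: 9593 = 53 · 181.
φ(9593) = (53−1) · (181−1) = 52 · 180 = 9360.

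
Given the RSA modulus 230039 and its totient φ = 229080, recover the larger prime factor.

φ(n) = (p−1)(q−1) = n − (p+q) + 1, so p + q = 230039 − 229080 + 1 = 960.
p and q are the roots of t² − 960t + 230039 = 0.
Discriminant: 960² − 4·230039 = 921600 − 920156 = 1444; √1444 = 38.
q = (960 − 38)/2 = 461, p = (960 + 38)/2 = 499.
Check: 461 · 499 = 230039.

499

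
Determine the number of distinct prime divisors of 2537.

2537 = 43 · 59
2537 = 43 · 59, which has 2 distinct prime factors.

2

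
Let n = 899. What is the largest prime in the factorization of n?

899 = 29 · 31
31 is prime.
So 899 = 29 · 31; the largest prime factor is 31.

31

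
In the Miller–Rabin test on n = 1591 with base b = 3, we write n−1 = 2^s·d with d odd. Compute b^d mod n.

1591 − 1 = 1590 = 2^1 · 795, so d = 795.
3^1 ≡ 3 (mod 1591)
3^2 ≡ 3^2 = 9 ≡ 9 (mod 1591)
3^4 ≡ 9^2 = 81 ≡ 81 (mod 1591)
3^8 ≡ 81^2 = 6561 ≡ 197 (mod 1591)
3^16 ≡ 197^2 = 38809 ≡ 625 (mod 1591)
3^32 ≡ 625^2 = 390625 ≡ 830 (mod 1591)
3^64 ≡ 830^2 = 688900 ≡ 1588 (mod 1591)
3^128 ≡ 1588^2 = 2521744 ≡ 9 (mod 1591)
3^256 ≡ 9^2 = 81 ≡ 81 (mod 1591)
3^512 ≡ 81^2 = 6561 ≡ 197 (mod 1591)
795 = 512 + 256 + 16 + 8 + 2 + 1 in binary powers of 2.
So 3^795 ≡ 197 · 81 · 625 · 197 · 9 · 3 ≡ 1470 (mod 1591).
Squaring chain: 1470; never reaches −1, so base 3 is a Miller–Rabin witness that 1591 is composite.

1470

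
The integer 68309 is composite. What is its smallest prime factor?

68309 is odd.
Digit sum 26, not divisible by 3.
Ends in 9: not divisible by 5.
7: 68309 = 7·9758 + 3
11: 68309 = 11·6209 + 10
13: 68309 = 13·5254 + 7
17: 68309 = 17·4018 + 3
19: 68309 = 19·3595 + 4
23: 68309 = 23·2969 + 22
29: 68309 = 29·2355 + 14
31: 68309 = 31·2203 + 16
37: 68309 = 37·1846 + 7
41: 68309 = 41·1666 + 3
43: 68309 = 43·1588 + 25
47: 68309 = 47·1453 + 18
53: 68309 = 53·1288 + 45
59: 68309 = 59·1157 + 46
61: 68309 = 61·1119 + 50
67: 68309 = 67·1019 + 36
71: 68309 = 71·962 + 7
73: 68309 = 73·935 + 54
79: 68309 = 79·864 + 53
83: 68309 = 83·823

83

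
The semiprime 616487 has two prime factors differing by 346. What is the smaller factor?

631

Since p = q + 346, we have 616487 = q(q + 346), so q² + 346q − 616487 = 0.
Discriminant: 346² + 4·616487 = 119716 + 2465948 = 2585664; √2585664 = 1608.
q = (−346 + 1608)/2 = 631, and p = q + 346 = 977.
Check: 631 · 977 = 616487.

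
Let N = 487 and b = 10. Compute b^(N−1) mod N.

1

10^1 ≡ 10 (mod 487)
10^2 ≡ 10^2 = 100 ≡ 100 (mod 487)
10^4 ≡ 100^2 = 10000 ≡ 260 (mod 487)
10^8 ≡ 260^2 = 67600 ≡ 394 (mod 487)
10^16 ≡ 394^2 = 155236 ≡ 370 (mod 487)
10^32 ≡ 370^2 = 136900 ≡ 53 (mod 487)
10^64 ≡ 53^2 = 2809 ≡ 374 (mod 487)
10^128 ≡ 374^2 = 139876 ≡ 107 (mod 487)
10^256 ≡ 107^2 = 11449 ≡ 248 (mod 487)
486 = 256 + 128 + 64 + 32 + 4 + 2 in binary powers of 2.
So 10^486 ≡ 248 · 107 · 374 · 53 · 260 · 100 ≡ 1 (mod 487).
Since the result is 1, base 10 gives no evidence that 487 is composite.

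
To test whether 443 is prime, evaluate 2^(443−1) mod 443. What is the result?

1

2^1 ≡ 2 (mod 443)
2^2 ≡ 2^2 = 4 ≡ 4 (mod 443)
2^4 ≡ 4^2 = 16 ≡ 16 (mod 443)
2^8 ≡ 16^2 = 256 ≡ 256 (mod 443)
2^16 ≡ 256^2 = 65536 ≡ 415 (mod 443)
2^32 ≡ 415^2 = 172225 ≡ 341 (mod 443)
2^64 ≡ 341^2 = 116281 ≡ 215 (mod 443)
2^128 ≡ 215^2 = 46225 ≡ 153 (mod 443)
2^256 ≡ 153^2 = 23409 ≡ 373 (mod 443)
442 = 256 + 128 + 32 + 16 + 8 + 2 in binary powers of 2.
So 2^442 ≡ 373 · 153 · 341 · 415 · 256 · 4 ≡ 1 (mod 443).
Since the result is 1, base 2 gives no evidence that 443 is composite.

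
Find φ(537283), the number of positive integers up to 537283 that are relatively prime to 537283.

Factor: 537283 = 29 · 97 · 191.
φ(537283) = (29−1) · (97−1) · (191−1) = 28 · 96 · 190 = 510720.

510720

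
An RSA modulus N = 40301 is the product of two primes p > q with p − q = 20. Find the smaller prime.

191

Since p = q + 20, we have 40301 = q(q + 20), so q² + 20q − 40301 = 0.
Discriminant: 20² + 4·40301 = 400 + 161204 = 161604; √161604 = 402.
q = (−20 + 402)/2 = 191, and p = q + 20 = 211.
Check: 191 · 211 = 40301.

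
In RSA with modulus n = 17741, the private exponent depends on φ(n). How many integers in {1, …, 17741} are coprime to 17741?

17472

Factor: 17741 = 113 · 157.
φ(17741) = (113−1) · (157−1) = 112 · 156 = 17472.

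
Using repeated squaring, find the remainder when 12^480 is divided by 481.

248

12^1 ≡ 12 (mod 481)
12^2 ≡ 12^2 = 144 ≡ 144 (mod 481)
12^4 ≡ 144^2 = 20736 ≡ 53 (mod 481)
12^8 ≡ 53^2 = 2809 ≡ 404 (mod 481)
12^16 ≡ 404^2 = 163216 ≡ 157 (mod 481)
12^32 ≡ 157^2 = 24649 ≡ 118 (mod 481)
12^64 ≡ 118^2 = 13924 ≡ 456 (mod 481)
12^128 ≡ 456^2 = 207936 ≡ 144 (mod 481)
12^256 ≡ 144^2 = 20736 ≡ 53 (mod 481)
480 = 256 + 128 + 64 + 32 in binary powers of 2.
So 12^480 ≡ 53 · 144 · 456 · 118 ≡ 248 (mod 481).
Since 248 ≠ 1, base 12 is a Fermat witness: 481 is composite.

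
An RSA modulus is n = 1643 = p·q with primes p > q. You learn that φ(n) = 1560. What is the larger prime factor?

φ(n) = (p−1)(q−1) = n − (p+q) + 1, so p + q = 1643 − 1560 + 1 = 84.
p and q are the roots of t² − 84t + 1643 = 0.
Discriminant: 84² − 4·1643 = 7056 − 6572 = 484; √484 = 22.
q = (84 − 22)/2 = 31, p = (84 + 22)/2 = 53.
Check: 31 · 53 = 1643.

53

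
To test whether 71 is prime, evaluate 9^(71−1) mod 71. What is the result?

1

9^1 ≡ 9 (mod 71)
9^2 ≡ 9^2 = 81 ≡ 10 (mod 71)
9^4 ≡ 10^2 = 100 ≡ 29 (mod 71)
9^8 ≡ 29^2 = 841 ≡ 60 (mod 71)
9^16 ≡ 60^2 = 3600 ≡ 50 (mod 71)
9^32 ≡ 50^2 = 2500 ≡ 15 (mod 71)
9^64 ≡ 15^2 = 225 ≡ 12 (mod 71)
70 = 64 + 4 + 2 in binary powers of 2.
So 9^70 ≡ 12 · 29 · 10 ≡ 1 (mod 71).
Since the result is 1, base 9 gives no evidence that 71 is composite.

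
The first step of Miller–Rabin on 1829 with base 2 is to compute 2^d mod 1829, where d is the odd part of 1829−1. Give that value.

655

1829 − 1 = 1828 = 2^2 · 457, so d = 457.
2^1 ≡ 2 (mod 1829)
2^2 ≡ 2^2 = 4 ≡ 4 (mod 1829)
2^4 ≡ 4^2 = 16 ≡ 16 (mod 1829)
2^8 ≡ 16^2 = 256 ≡ 256 (mod 1829)
2^16 ≡ 256^2 = 65536 ≡ 1521 (mod 1829)
2^32 ≡ 1521^2 = 2313441 ≡ 1585 (mod 1829)
2^64 ≡ 1585^2 = 2512225 ≡ 1008 (mod 1829)
2^128 ≡ 1008^2 = 1016064 ≡ 969 (mod 1829)
2^256 ≡ 969^2 = 938961 ≡ 684 (mod 1829)
457 = 256 + 128 + 64 + 8 + 1 in binary powers of 2.
So 2^457 ≡ 684 · 969 · 1008 · 256 · 2 ≡ 655 (mod 1829).
Squaring chain: 655 → 1039; never reaches −1, so base 2 is a Miller–Rabin witness that 1829 is composite.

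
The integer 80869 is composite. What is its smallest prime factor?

80869 is odd.
Digit sum 31, not divisible by 3.
Ends in 9: not divisible by 5.
7: 80869 = 7·11552 + 5
11: 80869 = 11·7351 + 8
13: 80869 = 13·6220 + 9
17: 80869 = 17·4757

17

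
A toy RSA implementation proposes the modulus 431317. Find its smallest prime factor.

431317 is odd.
Digit sum 19, not divisible by 3.
Ends in 7: not divisible by 5.
7: 431317 = 7·61616 + 5
11: 431317 = 11·39210 + 7
13: 431317 = 13·33178 + 3
17: 431317 = 17·25371 + 10
19: 431317 = 19·22700 + 17
23: 431317 = 23·18752 + 21
29: 431317 = 29·14873

29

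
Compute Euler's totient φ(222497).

199360

Factor: 222497 = 11 · 113 · 179.
φ(222497) = (11−1) · (113−1) · (179−1) = 10 · 112 · 178 = 199360.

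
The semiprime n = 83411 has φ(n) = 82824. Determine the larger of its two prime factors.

φ(n) = (p−1)(q−1) = n − (p+q) + 1, so p + q = 83411 − 82824 + 1 = 588.
p and q are the roots of t² − 588t + 83411 = 0.
Discriminant: 588² − 4·83411 = 345744 − 333644 = 12100; √12100 = 110.
q = (588 − 110)/2 = 239, p = (588 + 110)/2 = 349.
Check: 239 · 349 = 83411.

349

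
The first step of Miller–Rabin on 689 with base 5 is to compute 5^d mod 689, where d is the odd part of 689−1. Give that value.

689 − 1 = 688 = 2^4 · 43, so d = 43.
5^1 ≡ 5 (mod 689)
5^2 ≡ 5^2 = 25 ≡ 25 (mod 689)
5^4 ≡ 25^2 = 625 ≡ 625 (mod 689)
5^8 ≡ 625^2 = 390625 ≡ 651 (mod 689)
5^16 ≡ 651^2 = 423801 ≡ 66 (mod 689)
5^32 ≡ 66^2 = 4356 ≡ 222 (mod 689)
43 = 32 + 8 + 2 + 1 in binary powers of 2.
So 5^43 ≡ 222 · 651 · 25 · 5 ≡ 359 (mod 689).
Squaring chain: 359 → 38 → 66 → 222; never reaches −1, so base 5 is a Miller–Rabin witness that 689 is composite.

359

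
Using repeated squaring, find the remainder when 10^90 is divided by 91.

10^1 ≡ 10 (mod 91)
10^2 ≡ 10^2 = 100 ≡ 9 (mod 91)
10^4 ≡ 9^2 = 81 ≡ 81 (mod 91)
10^8 ≡ 81^2 = 6561 ≡ 9 (mod 91)
10^16 ≡ 9^2 = 81 ≡ 81 (mod 91)
10^32 ≡ 81^2 = 6561 ≡ 9 (mod 91)
10^64 ≡ 9^2 = 81 ≡ 81 (mod 91)
90 = 64 + 16 + 8 + 2 in binary powers of 2.
So 10^90 ≡ 81 · 81 · 9 · 9 ≡ 1 (mod 91).
Since the result is 1, base 10 gives no evidence that 91 is composite.

1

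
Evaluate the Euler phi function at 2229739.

Factor: 2229739 = 97 · 127 · 181.
φ(2229739) = (97−1) · (127−1) · (181−1) = 96 · 126 · 180 = 2177280.

2177280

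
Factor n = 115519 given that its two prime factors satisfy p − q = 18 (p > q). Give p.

349

Since p = q + 18, we have 115519 = q(q + 18), so q² + 18q − 115519 = 0.
Discriminant: 18² + 4·115519 = 324 + 462076 = 462400; √462400 = 680.
q = (−18 + 680)/2 = 331, and p = q + 18 = 349.
Check: 331 · 349 = 115519.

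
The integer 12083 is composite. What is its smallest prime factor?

12083 is odd.
Digit sum 14, not divisible by 3.
Ends in 3: not divisible by 5.
7: 12083 = 7·1726 + 1
11: 12083 = 11·1098 + 5
13: 12083 = 13·929 + 6
17: 12083 = 17·710 + 13
19: 12083 = 19·635 + 18
23: 12083 = 23·525 + 8
29: 12083 = 29·416 + 19
31: 12083 = 31·389 + 24
37: 12083 = 37·326 + 21
41: 12083 = 41·294 + 29
43: 12083 = 43·281

43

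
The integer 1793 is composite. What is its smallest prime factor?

11

1793 is odd.
Digit sum 20, not divisible by 3.
Ends in 3: not divisible by 5.
7: 1793 = 7·256 + 1
11: 1793 = 11·163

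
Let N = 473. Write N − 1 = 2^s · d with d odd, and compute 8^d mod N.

469

473 − 1 = 472 = 2^3 · 59, so d = 59.
8^1 ≡ 8 (mod 473)
8^2 ≡ 8^2 = 64 ≡ 64 (mod 473)
8^4 ≡ 64^2 = 4096 ≡ 312 (mod 473)
8^8 ≡ 312^2 = 97344 ≡ 379 (mod 473)
8^16 ≡ 379^2 = 143641 ≡ 322 (mod 473)
8^32 ≡ 322^2 = 103684 ≡ 97 (mod 473)
59 = 32 + 16 + 8 + 2 + 1 in binary powers of 2.
So 8^59 ≡ 97 · 322 · 379 · 64 · 8 ≡ 469 (mod 473).
Squaring chain: 469 → 16 → 256; never reaches −1, so base 8 is a Miller–Rabin witness that 473 is composite.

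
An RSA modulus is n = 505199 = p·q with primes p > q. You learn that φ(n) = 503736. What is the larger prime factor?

φ(n) = (p−1)(q−1) = n − (p+q) + 1, so p + q = 505199 − 503736 + 1 = 1464.
p and q are the roots of t² − 1464t + 505199 = 0.
Discriminant: 1464² − 4·505199 = 2143296 − 2020796 = 122500; √122500 = 350.
q = (1464 − 350)/2 = 557, p = (1464 + 350)/2 = 907.
Check: 557 · 907 = 505199.

907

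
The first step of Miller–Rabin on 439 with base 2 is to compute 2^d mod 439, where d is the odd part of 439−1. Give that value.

439 − 1 = 438 = 2^1 · 219, so d = 219.
2^1 ≡ 2 (mod 439)
2^2 ≡ 2^2 = 4 ≡ 4 (mod 439)
2^4 ≡ 4^2 = 16 ≡ 16 (mod 439)
2^8 ≡ 16^2 = 256 ≡ 256 (mod 439)
2^16 ≡ 256^2 = 65536 ≡ 125 (mod 439)
2^32 ≡ 125^2 = 15625 ≡ 260 (mod 439)
2^64 ≡ 260^2 = 67600 ≡ 433 (mod 439)
2^128 ≡ 433^2 = 187489 ≡ 36 (mod 439)
219 = 128 + 64 + 16 + 8 + 2 + 1 in binary powers of 2.
So 2^219 ≡ 36 · 433 · 125 · 256 · 4 · 2 ≡ 1 (mod 439).
Since 2^d ≡ 1 (mod 439), base 2 does not prove 439 composite.

1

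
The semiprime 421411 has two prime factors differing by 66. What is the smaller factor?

Since p = q + 66, we have 421411 = q(q + 66), so q² + 66q − 421411 = 0.
Discriminant: 66² + 4·421411 = 4356 + 1685644 = 1690000; √1690000 = 1300.
q = (−66 + 1300)/2 = 617, and p = q + 66 = 683.
Check: 617 · 683 = 421411.

617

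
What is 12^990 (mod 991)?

1

12^1 ≡ 12 (mod 991)
12^2 ≡ 12^2 = 144 ≡ 144 (mod 991)
12^4 ≡ 144^2 = 20736 ≡ 916 (mod 991)
12^8 ≡ 916^2 = 839056 ≡ 670 (mod 991)
12^16 ≡ 670^2 = 448900 ≡ 968 (mod 991)
12^32 ≡ 968^2 = 937024 ≡ 529 (mod 991)
12^64 ≡ 529^2 = 279841 ≡ 379 (mod 991)
12^128 ≡ 379^2 = 143641 ≡ 937 (mod 991)
12^256 ≡ 937^2 = 877969 ≡ 934 (mod 991)
12^512 ≡ 934^2 = 872356 ≡ 276 (mod 991)
990 = 512 + 256 + 128 + 64 + 16 + 8 + 4 + 2 in binary powers of 2.
So 12^990 ≡ 276 · 934 · 937 · 379 · 968 · 670 · 916 · 144 ≡ 1 (mod 991).
Since the result is 1, base 12 gives no evidence that 991 is composite.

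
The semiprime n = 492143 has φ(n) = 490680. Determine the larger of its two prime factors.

941

φ(n) = (p−1)(q−1) = n − (p+q) + 1, so p + q = 492143 − 490680 + 1 = 1464.
p and q are the roots of t² − 1464t + 492143 = 0.
Discriminant: 1464² − 4·492143 = 2143296 − 1968572 = 174724; √174724 = 418.
q = (1464 − 418)/2 = 523, p = (1464 + 418)/2 = 941.
Check: 523 · 941 = 492143.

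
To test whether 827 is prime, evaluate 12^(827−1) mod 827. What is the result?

12^1 ≡ 12 (mod 827)
12^2 ≡ 12^2 = 144 ≡ 144 (mod 827)
12^4 ≡ 144^2 = 20736 ≡ 61 (mod 827)
12^8 ≡ 61^2 = 3721 ≡ 413 (mod 827)
12^16 ≡ 413^2 = 170569 ≡ 207 (mod 827)
12^32 ≡ 207^2 = 42849 ≡ 672 (mod 827)
12^64 ≡ 672^2 = 451584 ≡ 42 (mod 827)
12^128 ≡ 42^2 = 1764 ≡ 110 (mod 827)
12^256 ≡ 110^2 = 12100 ≡ 522 (mod 827)
12^512 ≡ 522^2 = 272484 ≡ 401 (mod 827)
826 = 512 + 256 + 32 + 16 + 8 + 2 in binary powers of 2.
So 12^826 ≡ 401 · 522 · 672 · 207 · 413 · 144 ≡ 1 (mod 827).
Since the result is 1, base 12 gives no evidence that 827 is composite.

1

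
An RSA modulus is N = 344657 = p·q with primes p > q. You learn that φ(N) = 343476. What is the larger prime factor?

659

φ(n) = (p−1)(q−1) = n − (p+q) + 1, so p + q = 344657 − 343476 + 1 = 1182.
p and q are the roots of t² − 1182t + 344657 = 0.
Discriminant: 1182² − 4·344657 = 1397124 − 1378628 = 18496; √18496 = 136.
q = (1182 − 136)/2 = 523, p = (1182 + 136)/2 = 659.
Check: 523 · 659 = 344657.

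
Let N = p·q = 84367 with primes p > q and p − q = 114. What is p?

353

Since p = q + 114, we have 84367 = q(q + 114), so q² + 114q − 84367 = 0.
Discriminant: 114² + 4·84367 = 12996 + 337468 = 350464; √350464 = 592.
q = (−114 + 592)/2 = 239, and p = q + 114 = 353.
Check: 239 · 353 = 84367.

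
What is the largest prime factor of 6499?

6499 = 67 · 97
97 is prime.
So 6499 = 67 · 97; the largest prime factor is 97.

97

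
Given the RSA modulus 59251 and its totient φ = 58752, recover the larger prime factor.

φ(n) = (p−1)(q−1) = n − (p+q) + 1, so p + q = 59251 − 58752 + 1 = 500.
p and q are the roots of t² − 500t + 59251 = 0.
Discriminant: 500² − 4·59251 = 250000 − 237004 = 12996; √12996 = 114.
q = (500 − 114)/2 = 193, p = (500 + 114)/2 = 307.
Check: 193 · 307 = 59251.

307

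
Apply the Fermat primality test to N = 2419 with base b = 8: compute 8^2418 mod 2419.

8^1 ≡ 8 (mod 2419)
8^2 ≡ 8^2 = 64 ≡ 64 (mod 2419)
8^4 ≡ 64^2 = 4096 ≡ 1677 (mod 2419)
8^8 ≡ 1677^2 = 2812329 ≡ 1451 (mod 2419)
8^16 ≡ 1451^2 = 2105401 ≡ 871 (mod 2419)
8^32 ≡ 871^2 = 758641 ≡ 1494 (mod 2419)
8^64 ≡ 1494^2 = 2232036 ≡ 1718 (mod 2419)
8^128 ≡ 1718^2 = 2951524 ≡ 344 (mod 2419)
8^256 ≡ 344^2 = 118336 ≡ 2224 (mod 2419)
8^512 ≡ 2224^2 = 4946176 ≡ 1740 (mod 2419)
8^1024 ≡ 1740^2 = 3027600 ≡ 1431 (mod 2419)
8^2048 ≡ 1431^2 = 2047761 ≡ 1287 (mod 2419)
2418 = 2048 + 256 + 64 + 32 + 16 + 2 in binary powers of 2.
So 8^2418 ≡ 1287 · 2224 · 1718 · 1494 · 871 · 64 ≡ 1255 (mod 2419).
Since 1255 ≠ 1, base 8 is a Fermat witness: 2419 is composite.

1255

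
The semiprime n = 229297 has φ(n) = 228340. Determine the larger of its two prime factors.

φ(n) = (p−1)(q−1) = n − (p+q) + 1, so p + q = 229297 − 228340 + 1 = 958.
p and q are the roots of t² − 958t + 229297 = 0.
Discriminant: 958² − 4·229297 = 917764 − 917188 = 576; √576 = 24.
q = (958 − 24)/2 = 467, p = (958 + 24)/2 = 491.
Check: 467 · 491 = 229297.

491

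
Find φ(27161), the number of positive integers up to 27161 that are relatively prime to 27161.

Factor: 27161 = 157 · 173.
φ(27161) = (157−1) · (173−1) = 156 · 172 = 26832.

26832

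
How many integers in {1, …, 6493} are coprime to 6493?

Factor: 6493 = 43 · 151.
φ(6493) = (43−1) · (151−1) = 42 · 150 = 6300.

6300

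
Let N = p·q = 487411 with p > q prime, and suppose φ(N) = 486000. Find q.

601

φ(n) = (p−1)(q−1) = n − (p+q) + 1, so p + q = 487411 − 486000 + 1 = 1412.
p and q are the roots of t² − 1412t + 487411 = 0.
Discriminant: 1412² − 4·487411 = 1993744 − 1949644 = 44100; √44100 = 210.
q = (1412 − 210)/2 = 601, p = (1412 + 210)/2 = 811.
Check: 601 · 811 = 487411.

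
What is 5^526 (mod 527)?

253

5^1 ≡ 5 (mod 527)
5^2 ≡ 5^2 = 25 ≡ 25 (mod 527)
5^4 ≡ 25^2 = 625 ≡ 98 (mod 527)
5^8 ≡ 98^2 = 9604 ≡ 118 (mod 527)
5^16 ≡ 118^2 = 13924 ≡ 222 (mod 527)
5^32 ≡ 222^2 = 49284 ≡ 273 (mod 527)
5^64 ≡ 273^2 = 74529 ≡ 222 (mod 527)
5^128 ≡ 222^2 = 49284 ≡ 273 (mod 527)
5^256 ≡ 273^2 = 74529 ≡ 222 (mod 527)
5^512 ≡ 222^2 = 49284 ≡ 273 (mod 527)
526 = 512 + 8 + 4 + 2 in binary powers of 2.
So 5^526 ≡ 273 · 118 · 98 · 25 ≡ 253 (mod 527).
Since 253 ≠ 1, base 5 is a Fermat witness: 527 is composite.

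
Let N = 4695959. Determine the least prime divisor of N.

53

4695959 is odd.
Digit sum 47, not divisible by 3.
Ends in 9: not divisible by 5.
7: 4695959 = 7·670851 + 2
11: 4695959 = 11·426905 + 4
13: 4695959 = 13·361227 + 8
17: 4695959 = 17·276232 + 15
19: 4695959 = 19·247155 + 14
23: 4695959 = 23·204172 + 3
29: 4695959 = 29·161929 + 18
31: 4695959 = 31·151482 + 17
37: 4695959 = 37·126917 + 30
41: 4695959 = 41·114535 + 24
43: 4695959 = 43·109208 + 15
47: 4695959 = 47·99914 + 1
53: 4695959 = 53·88603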